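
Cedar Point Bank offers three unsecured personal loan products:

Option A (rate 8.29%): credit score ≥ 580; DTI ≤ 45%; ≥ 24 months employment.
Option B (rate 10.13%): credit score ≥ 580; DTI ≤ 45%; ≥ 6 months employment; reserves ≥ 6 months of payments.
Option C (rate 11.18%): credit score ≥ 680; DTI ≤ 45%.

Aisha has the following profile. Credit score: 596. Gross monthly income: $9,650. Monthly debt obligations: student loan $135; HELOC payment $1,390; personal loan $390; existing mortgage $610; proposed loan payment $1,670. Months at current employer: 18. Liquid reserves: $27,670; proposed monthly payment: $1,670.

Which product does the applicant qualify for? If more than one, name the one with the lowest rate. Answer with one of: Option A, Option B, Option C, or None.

Total debts = (135 + 1,390 + 390 + 610 + 1,670) = 4,195; DTI = 4,195/9,650 = 43.5%.
Reserves = 27,670/1,670 = 16.6 months.
Option A: score 596 ≥ 580; DTI 43.5% ≤ 45%; employment 18 < 24 mo → does not qualify.
Option B: score 596 ≥ 580; DTI 43.5% ≤ 45%; employment 18 ≥ 6 mo; reserves 16.6 ≥ 6 mo → qualifies.
Option C: score 596 < 680; DTI 43.5% ≤ 45% → does not qualify.

Option B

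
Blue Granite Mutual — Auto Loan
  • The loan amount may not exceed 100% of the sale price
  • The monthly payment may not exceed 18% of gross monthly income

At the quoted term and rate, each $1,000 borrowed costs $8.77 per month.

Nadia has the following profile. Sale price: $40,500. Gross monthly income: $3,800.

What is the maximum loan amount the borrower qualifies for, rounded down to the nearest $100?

$40,500

Payment cap: 18% × $3,800 = $684/month.
At $8.77 per $1,000, that supports 684/8.77 × 1,000 ≈ $77,993 → $77,900.
LTV cap: 100% × $40,500 = $40,500 → $40,500.
Binding constraint: loan-to-value.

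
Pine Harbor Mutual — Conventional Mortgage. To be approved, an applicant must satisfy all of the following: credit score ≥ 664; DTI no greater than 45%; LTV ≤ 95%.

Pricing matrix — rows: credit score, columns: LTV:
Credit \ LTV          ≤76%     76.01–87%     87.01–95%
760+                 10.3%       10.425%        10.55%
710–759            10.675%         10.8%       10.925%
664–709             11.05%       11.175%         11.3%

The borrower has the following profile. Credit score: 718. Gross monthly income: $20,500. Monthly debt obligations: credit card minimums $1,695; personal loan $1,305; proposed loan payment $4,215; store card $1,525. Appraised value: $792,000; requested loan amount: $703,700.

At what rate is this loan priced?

10.925%

Credit score 718 ≥ 664; Total monthly debts = (1,695 + 1,305 + 4,215 + 1,525) = 8,740. Debt-to-income = 8,740/20,500 = 42.6% — meets 45% limit
LTV: 703,700 ÷ 792,000 = 88.9%, within 95% cap
Credit 718 → row 710–759; LTV 88.9% → column 87.01–95%. Grid cell → 10.925%.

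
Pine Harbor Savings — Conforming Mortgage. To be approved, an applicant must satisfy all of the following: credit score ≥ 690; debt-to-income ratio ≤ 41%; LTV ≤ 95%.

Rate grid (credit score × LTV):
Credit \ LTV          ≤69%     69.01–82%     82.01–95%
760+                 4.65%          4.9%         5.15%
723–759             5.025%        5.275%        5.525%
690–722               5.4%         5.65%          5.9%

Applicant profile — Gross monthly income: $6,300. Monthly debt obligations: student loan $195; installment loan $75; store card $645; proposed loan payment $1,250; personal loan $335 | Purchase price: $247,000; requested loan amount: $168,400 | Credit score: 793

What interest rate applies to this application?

4.65%

Credit score 793 ≥ 690; Total monthly debts = (195 + 75 + 645 + 1,250 + 335) = 2,500. Debt-to-income = 2,500/6,300 = 39.7% — meets 41% limit
LTV = 168,400/247,000 = 68.2% ≤ 95%
Score 793 is in the 760+ band; LTV 68.2% is in the ≤69% band → 4.65%.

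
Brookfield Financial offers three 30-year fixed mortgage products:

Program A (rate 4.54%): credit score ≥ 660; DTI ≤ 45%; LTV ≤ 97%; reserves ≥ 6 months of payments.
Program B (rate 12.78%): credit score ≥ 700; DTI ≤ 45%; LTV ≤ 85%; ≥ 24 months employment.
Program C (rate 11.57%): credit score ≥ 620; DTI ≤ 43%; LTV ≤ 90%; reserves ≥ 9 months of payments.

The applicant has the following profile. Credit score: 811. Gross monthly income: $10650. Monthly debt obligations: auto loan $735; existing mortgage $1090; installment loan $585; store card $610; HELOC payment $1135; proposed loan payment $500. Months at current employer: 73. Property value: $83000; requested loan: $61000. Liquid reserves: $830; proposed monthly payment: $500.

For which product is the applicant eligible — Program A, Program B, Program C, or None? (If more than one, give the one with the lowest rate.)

Total debts = (735 + 1,090 + 585 + 610 + 1,135 + 500) = 4,655; DTI = 4,655/10,650 = 43.7%.
LTV = 61,000/83,000 = 73.5%.
Reserves = 830/500 = 1.7 months.
Program A: score 811 ≥ 660; DTI 43.7% ≤ 45%; LTV 73.5% ≤ 97%; reserves 1.7 < 6 mo → does not qualify.
Program B: score 811 ≥ 700; DTI 43.7% ≤ 45%; LTV 73.5% ≤ 85%; employment 73 ≥ 24 mo → qualifies.
Program C: score 811 ≥ 620; DTI 43.7% > 43%; LTV 73.5% ≤ 90%; reserves 1.7 < 9 mo → does not qualify.

Program B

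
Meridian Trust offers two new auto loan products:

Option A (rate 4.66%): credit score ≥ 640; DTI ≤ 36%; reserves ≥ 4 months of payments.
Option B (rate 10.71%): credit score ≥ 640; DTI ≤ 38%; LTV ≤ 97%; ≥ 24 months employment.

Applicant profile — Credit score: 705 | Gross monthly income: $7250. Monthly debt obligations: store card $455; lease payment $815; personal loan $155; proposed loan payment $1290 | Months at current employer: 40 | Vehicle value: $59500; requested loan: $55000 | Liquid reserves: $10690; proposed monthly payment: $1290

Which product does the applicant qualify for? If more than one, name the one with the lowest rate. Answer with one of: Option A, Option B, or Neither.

Option B

Total debts = (455 + 815 + 155 + 1,290) = 2,715; DTI = 2,715/7,250 = 37.4%.
LTV = 55,000/59,500 = 92.4%.
Reserves = 10,690/1,290 = 8.3 months.
Option A: score 705 ≥ 640; DTI 37.4% > 36%; reserves 8.3 ≥ 4 mo → does not qualify.
Option B: score 705 ≥ 640; DTI 37.4% ≤ 38%; LTV 92.4% ≤ 97%; employment 40 ≥ 24 mo → qualifies.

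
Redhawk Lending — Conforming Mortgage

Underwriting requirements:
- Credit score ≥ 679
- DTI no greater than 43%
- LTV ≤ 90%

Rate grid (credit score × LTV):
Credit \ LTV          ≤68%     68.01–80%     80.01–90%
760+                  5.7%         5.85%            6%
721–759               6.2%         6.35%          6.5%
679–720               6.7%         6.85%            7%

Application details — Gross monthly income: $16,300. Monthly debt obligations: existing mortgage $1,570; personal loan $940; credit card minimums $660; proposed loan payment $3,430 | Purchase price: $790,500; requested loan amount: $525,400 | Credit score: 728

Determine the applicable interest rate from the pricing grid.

Credit score 728 ≥ 679; Total monthly debts = (1,570 + 940 + 660 + 3,430) = 6,600. DTI = 6,600/16,300 = 40.5% ≤ 43%
Loan-to-value = 525,400/790,500 = 66.5% — pass (90% max)
Row: 728 falls in 721–759. Column: 66.5% falls in ≤68%. Rate = 6.2%.

6.2%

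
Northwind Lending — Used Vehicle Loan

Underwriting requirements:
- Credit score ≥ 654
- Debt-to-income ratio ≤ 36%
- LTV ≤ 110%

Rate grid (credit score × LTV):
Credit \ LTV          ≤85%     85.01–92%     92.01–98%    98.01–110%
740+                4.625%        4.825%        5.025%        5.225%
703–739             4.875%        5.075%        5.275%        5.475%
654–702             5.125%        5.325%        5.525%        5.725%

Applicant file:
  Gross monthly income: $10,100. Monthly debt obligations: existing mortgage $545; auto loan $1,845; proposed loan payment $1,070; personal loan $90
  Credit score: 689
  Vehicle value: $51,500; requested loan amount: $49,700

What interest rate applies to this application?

5.525%

Credit score 689 ≥ 654; Total monthly debts = (545 + 1,845 + 1,070 + 90) = 3,550. DTI = 3,550/10,100 = 35.1% ≤ 36%
LTV = 49,700/51,500 = 96.5% ≤ 110%
Credit 689 → row 654–702; LTV 96.5% → column 92.01–98%. Grid cell → 5.525%.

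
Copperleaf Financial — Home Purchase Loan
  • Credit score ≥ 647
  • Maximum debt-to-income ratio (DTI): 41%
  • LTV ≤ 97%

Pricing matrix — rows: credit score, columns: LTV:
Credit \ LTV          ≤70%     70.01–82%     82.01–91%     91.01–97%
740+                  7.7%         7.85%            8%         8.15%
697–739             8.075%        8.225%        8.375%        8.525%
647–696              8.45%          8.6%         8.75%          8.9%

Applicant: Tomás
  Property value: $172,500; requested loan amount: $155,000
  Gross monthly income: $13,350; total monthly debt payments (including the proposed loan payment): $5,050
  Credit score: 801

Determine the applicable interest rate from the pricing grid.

Credit score 801 ≥ 647; DTI: 5,050 ÷ 13,350 = 37.8%, within the 41% cap
LTV = 155,000/172,500 = 89.9% ≤ 97%
Score 801 is in the 740+ band; LTV 89.9% is in the 82.01–91% band → 8%.

8%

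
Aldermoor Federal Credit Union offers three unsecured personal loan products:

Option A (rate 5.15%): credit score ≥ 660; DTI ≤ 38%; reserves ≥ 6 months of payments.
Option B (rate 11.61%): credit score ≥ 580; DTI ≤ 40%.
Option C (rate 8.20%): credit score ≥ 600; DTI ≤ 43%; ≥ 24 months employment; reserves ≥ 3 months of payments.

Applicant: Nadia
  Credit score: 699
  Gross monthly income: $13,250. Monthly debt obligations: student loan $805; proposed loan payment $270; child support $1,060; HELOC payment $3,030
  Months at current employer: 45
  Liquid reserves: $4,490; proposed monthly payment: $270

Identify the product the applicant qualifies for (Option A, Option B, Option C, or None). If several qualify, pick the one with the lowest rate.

Total debts = (805 + 270 + 1,060 + 3,030) = 5,165; DTI = 5,165/13,250 = 39%.
Reserves = 4,490/270 = 16.6 months.
Option A: score 699 ≥ 660; DTI 39% > 38%; reserves 16.6 ≥ 6 mo → does not qualify.
Option B: score 699 ≥ 580; DTI 39% ≤ 40% → qualifies.
Option C: score 699 ≥ 600; DTI 39% ≤ 43%; employment 45 ≥ 24 mo; reserves 16.6 ≥ 3 mo → qualifies.
Qualifying: Option B, Option C. Lowest rate is 8.20% → Option C.

Option C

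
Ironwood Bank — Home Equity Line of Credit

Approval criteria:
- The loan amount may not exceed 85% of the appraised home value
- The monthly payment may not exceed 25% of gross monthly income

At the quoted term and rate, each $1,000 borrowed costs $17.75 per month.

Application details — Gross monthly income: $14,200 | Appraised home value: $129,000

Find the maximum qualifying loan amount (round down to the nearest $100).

Payment cap: 25% × $14,200 = $3,550/month.
At $17.75 per $1,000, that supports 3,550/17.75 × 1,000 ≈ $200,000 → $200,000.
LTV cap: 85% × $129,000 = $109,650 → $109,600.
Binding constraint: loan-to-value.

$109,600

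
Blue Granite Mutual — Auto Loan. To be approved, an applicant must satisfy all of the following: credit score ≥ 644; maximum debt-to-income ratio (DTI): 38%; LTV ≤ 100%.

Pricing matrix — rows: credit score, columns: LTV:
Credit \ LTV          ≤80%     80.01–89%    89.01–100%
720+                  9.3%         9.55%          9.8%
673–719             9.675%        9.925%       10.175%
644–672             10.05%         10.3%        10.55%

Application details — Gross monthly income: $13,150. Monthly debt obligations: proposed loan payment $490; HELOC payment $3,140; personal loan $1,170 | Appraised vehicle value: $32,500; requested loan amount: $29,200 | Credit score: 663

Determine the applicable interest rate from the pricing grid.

10.55%

Credit score 663 ≥ 644; Total monthly debts = (490 + 3,140 + 1,170) = 4,800. Debt-to-income = 4,800/13,150 = 36.5% — meets 38% limit
LTV: 29,200 ÷ 32,500 = 89.8%, within 100% cap
Score 663 is in the 644–672 band; LTV 89.8% is in the 89.01–100% band → 10.55%.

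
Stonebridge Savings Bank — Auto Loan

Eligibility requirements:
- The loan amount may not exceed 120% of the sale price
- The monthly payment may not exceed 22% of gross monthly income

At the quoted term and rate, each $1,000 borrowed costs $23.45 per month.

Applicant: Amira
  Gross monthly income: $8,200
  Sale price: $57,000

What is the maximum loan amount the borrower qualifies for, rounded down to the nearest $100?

Payment cap: 22% × $8,200 = $1,804/month.
At $23.45 per $1,000, that supports 1,804/23.45 × 1,000 ≈ $76,929 → $76,900.
LTV cap: 120% × $57,000 = $68,400 → $68,400.
Binding constraint: loan-to-value.

$68,400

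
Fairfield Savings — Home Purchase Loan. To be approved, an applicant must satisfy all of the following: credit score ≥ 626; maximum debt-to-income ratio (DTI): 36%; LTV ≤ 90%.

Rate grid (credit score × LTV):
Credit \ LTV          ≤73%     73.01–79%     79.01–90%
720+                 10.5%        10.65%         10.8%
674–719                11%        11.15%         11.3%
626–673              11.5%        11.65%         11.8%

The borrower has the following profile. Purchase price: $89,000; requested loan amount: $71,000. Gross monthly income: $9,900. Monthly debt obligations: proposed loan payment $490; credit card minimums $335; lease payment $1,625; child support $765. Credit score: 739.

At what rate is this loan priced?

Credit score 739 ≥ 626; Total monthly debts = (490 + 335 + 1,625 + 765) = 3,215. Debt-to-income = 3,215/9,900 = 32.5% — meets 36% limit
LTV = 71,000/89,000 = 79.8% ≤ 90%
Row: 739 falls in 720+. Column: 79.8% falls in 79.01–90%. Rate = 10.8%.

10.8%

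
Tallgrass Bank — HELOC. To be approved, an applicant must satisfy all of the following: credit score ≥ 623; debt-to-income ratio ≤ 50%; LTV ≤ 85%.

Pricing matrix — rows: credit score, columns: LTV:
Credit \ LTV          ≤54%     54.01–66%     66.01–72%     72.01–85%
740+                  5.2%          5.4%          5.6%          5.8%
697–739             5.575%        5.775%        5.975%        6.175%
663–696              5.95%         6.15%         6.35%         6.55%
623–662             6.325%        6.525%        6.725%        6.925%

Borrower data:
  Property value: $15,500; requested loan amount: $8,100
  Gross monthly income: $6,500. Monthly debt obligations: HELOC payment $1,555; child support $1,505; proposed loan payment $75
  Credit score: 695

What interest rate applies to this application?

5.95%

Credit score 695 ≥ 623; Total monthly debts = (1,555 + 1,505 + 75) = 3,135. DTI: 3,135 ÷ 6,500 = 48.2%, within the 50% cap
LTV: 8,100 ÷ 15,500 = 52.3%, within 85% cap
Score 695 is in the 663–696 band; LTV 52.3% is in the ≤54% band → 5.95%.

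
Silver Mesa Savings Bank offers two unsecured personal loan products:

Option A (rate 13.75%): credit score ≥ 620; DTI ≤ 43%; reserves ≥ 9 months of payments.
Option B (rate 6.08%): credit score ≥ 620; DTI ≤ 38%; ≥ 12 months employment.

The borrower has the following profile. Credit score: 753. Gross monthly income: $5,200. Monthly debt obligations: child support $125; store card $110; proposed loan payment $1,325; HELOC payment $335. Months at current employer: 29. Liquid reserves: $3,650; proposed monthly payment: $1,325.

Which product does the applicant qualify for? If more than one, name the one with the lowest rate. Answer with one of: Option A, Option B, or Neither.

Total debts = (125 + 110 + 1,325 + 335) = 1,895; DTI = 1,895/5,200 = 36.4%.
Reserves = 3,650/1,325 = 2.8 months.
Option A: score 753 ≥ 620; DTI 36.4% ≤ 43%; reserves 2.8 < 9 mo → does not qualify.
Option B: score 753 ≥ 620; DTI 36.4% ≤ 38%; employment 29 ≥ 12 mo → qualifies.

Option B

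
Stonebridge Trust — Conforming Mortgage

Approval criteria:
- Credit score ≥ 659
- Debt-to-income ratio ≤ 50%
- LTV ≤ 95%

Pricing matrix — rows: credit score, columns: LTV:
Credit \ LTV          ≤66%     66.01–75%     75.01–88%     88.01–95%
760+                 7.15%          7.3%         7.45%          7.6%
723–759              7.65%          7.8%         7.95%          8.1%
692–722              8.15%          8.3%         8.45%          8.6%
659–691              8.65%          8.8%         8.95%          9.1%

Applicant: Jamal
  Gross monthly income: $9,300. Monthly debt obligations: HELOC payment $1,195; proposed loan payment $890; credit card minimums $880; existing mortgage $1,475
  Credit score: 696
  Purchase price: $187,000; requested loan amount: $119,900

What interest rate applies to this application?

Credit score 696 ≥ 659; Total monthly debts = (1,195 + 890 + 880 + 1,475) = 4,440. Debt-to-income = 4,440/9,300 = 47.7% — meets 50% limit
LTV = 119,900/187,000 = 64.1% ≤ 95%
Credit 696 → row 692–722; LTV 64.1% → column ≤66%. Grid cell → 8.15%.

8.15%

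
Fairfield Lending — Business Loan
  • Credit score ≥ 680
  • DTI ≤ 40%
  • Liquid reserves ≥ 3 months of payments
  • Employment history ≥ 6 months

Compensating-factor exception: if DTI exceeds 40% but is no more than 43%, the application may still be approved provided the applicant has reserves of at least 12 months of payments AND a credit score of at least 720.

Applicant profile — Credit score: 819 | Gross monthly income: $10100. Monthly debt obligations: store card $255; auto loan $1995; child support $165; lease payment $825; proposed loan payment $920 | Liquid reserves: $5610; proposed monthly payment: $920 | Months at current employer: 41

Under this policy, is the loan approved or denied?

Denied

Credit score 819 ≥ 680 (meets base)
Total debts = (255 + 1,995 + 165 + 825 + 920) = 4,160. DTI = 4,160/10,100 = 41.2% > 40% — standard DTI limit exceeded.
Liquid reserves cover 5,610/920 = 6.1 months — ≥ 3 required
Employment 41 ≥ 6 months
DTI 41.2% is within the 40%–43% exception band; checking compensating factors.
Reserves 6.1 < 12 months; credit score 819 ≥ 720.
Override conditions not both satisfied; exception does not apply.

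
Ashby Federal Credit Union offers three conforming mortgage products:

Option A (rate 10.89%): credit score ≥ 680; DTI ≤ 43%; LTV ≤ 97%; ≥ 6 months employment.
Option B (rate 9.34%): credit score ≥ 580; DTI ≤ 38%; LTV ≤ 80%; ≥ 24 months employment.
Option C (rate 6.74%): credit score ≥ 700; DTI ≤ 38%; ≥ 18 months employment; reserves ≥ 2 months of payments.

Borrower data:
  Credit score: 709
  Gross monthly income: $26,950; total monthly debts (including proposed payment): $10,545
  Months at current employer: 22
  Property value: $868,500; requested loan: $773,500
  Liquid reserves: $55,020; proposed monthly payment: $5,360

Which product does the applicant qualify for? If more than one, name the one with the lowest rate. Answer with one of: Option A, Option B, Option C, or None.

Option A

DTI = 10,545/26,950 = 39.1%.
LTV = 773,500/868,500 = 89.1%.
Reserves = 55,020/5,360 = 10.3 months.
Option A: score 709 ≥ 680; DTI 39.1% ≤ 43%; LTV 89.1% ≤ 97%; employment 22 ≥ 6 mo → qualifies.
Option B: score 709 ≥ 580; DTI 39.1% > 38%; LTV 89.1% > 80%; employment 22 < 24 mo → does not qualify.
Option C: score 709 ≥ 700; DTI 39.1% > 38%; employment 22 ≥ 18 mo; reserves 10.3 ≥ 2 mo → does not qualify.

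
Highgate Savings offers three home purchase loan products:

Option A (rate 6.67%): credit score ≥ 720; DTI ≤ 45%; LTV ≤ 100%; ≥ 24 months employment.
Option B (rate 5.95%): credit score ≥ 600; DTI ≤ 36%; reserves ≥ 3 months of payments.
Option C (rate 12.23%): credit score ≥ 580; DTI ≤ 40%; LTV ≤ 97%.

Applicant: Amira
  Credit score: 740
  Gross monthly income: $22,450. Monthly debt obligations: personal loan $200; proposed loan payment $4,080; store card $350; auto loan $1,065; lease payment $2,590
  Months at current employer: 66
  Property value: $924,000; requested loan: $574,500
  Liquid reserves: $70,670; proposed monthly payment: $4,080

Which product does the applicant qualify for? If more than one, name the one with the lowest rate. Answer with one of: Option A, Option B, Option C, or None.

Option A

Total debts = (200 + 4,080 + 350 + 1,065 + 2,590) = 8,285; DTI = 8,285/22,450 = 36.9%.
LTV = 574,500/924,000 = 62.2%.
Reserves = 70,670/4,080 = 17.3 months.
Option A: score 740 ≥ 720; DTI 36.9% ≤ 45%; LTV 62.2% ≤ 100%; employment 66 ≥ 24 mo → qualifies.
Option B: score 740 ≥ 600; DTI 36.9% > 36%; reserves 17.3 ≥ 3 mo → does not qualify.
Option C: score 740 ≥ 580; DTI 36.9% ≤ 40%; LTV 62.2% ≤ 97% → qualifies.
Qualifying: Option A, Option C. Lowest rate is 6.67% → Option A.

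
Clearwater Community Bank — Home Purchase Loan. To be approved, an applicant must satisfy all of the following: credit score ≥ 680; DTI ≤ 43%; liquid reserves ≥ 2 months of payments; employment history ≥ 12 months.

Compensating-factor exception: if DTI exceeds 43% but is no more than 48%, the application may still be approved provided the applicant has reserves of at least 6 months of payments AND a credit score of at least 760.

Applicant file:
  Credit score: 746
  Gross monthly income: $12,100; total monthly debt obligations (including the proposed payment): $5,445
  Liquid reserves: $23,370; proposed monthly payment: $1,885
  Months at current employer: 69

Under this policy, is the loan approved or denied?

Credit score 746 ≥ 680 (meets base)
DTI: 5,445 ÷ 12,100 = 45%, over the 43% base limit.
Reserves = 23,370/1,885 = 12.4 months ≥ 2
Employment 69 ≥ 12 months
45% falls in the override range (43%–48%), so the compensating-factor test applies.
Reserves 12.4 ≥ 6 months; credit score 746 < 760.
Override conditions not both satisfied; exception does not apply.

Denied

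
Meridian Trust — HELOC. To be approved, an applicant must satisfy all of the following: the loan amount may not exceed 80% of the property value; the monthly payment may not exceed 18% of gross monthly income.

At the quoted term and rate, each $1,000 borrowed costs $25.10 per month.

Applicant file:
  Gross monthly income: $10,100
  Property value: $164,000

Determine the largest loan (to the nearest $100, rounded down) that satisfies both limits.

$72,400

Payment cap: 18% × $10,100 = $1,818/month.
At $25.10 per $1,000, that supports 1,818/25.10 × 1,000 ≈ $72,430 → $72,400.
LTV cap: 80% × $164,000 = $131,200 → $131,200.
Binding constraint: payment-to-income.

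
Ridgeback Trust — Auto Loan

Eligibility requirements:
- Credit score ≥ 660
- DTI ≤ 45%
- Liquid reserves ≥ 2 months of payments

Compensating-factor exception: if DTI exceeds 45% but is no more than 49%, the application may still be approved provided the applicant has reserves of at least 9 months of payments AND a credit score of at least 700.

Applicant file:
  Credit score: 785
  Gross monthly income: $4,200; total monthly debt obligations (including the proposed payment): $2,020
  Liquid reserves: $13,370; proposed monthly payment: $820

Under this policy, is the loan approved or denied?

Approved

Credit score 785 ≥ 660 (meets base)
DTI: 2,020 ÷ 4,200 = 48.1%, over the 45% base limit.
Liquid reserves cover 13,370/820 = 16.3 months — ≥ 2 required
48.1% falls in the override range (45%–49%), so the compensating-factor test applies.
Reserves 16.3 ≥ 9 months; credit score 785 ≥ 700.
Both override conditions satisfied; DTI exception granted.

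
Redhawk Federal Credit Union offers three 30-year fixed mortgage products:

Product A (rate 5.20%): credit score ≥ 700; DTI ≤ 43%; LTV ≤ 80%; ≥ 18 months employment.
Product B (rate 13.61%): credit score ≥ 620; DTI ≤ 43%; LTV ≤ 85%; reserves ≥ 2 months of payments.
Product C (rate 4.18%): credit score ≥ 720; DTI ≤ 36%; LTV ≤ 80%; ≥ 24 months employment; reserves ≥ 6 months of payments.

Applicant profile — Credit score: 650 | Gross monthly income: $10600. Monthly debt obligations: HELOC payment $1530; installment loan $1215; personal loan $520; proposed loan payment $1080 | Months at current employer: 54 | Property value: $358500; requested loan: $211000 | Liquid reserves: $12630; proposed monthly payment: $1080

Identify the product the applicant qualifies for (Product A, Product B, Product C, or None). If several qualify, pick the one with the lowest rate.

Product B

Total debts = (1,530 + 1,215 + 520 + 1,080) = 4,345; DTI = 4,345/10,600 = 41%.
LTV = 211,000/358,500 = 58.9%.
Reserves = 12,630/1,080 = 11.7 months.
Product A: score 650 < 700; DTI 41% ≤ 43%; LTV 58.9% ≤ 80%; employment 54 ≥ 18 mo → does not qualify.
Product B: score 650 ≥ 620; DTI 41% ≤ 43%; LTV 58.9% ≤ 85%; reserves 11.7 ≥ 2 mo → qualifies.
Product C: score 650 < 720; DTI 41% > 36%; LTV 58.9% ≤ 80%; employment 54 ≥ 24 mo; reserves 11.7 ≥ 6 mo → does not qualify.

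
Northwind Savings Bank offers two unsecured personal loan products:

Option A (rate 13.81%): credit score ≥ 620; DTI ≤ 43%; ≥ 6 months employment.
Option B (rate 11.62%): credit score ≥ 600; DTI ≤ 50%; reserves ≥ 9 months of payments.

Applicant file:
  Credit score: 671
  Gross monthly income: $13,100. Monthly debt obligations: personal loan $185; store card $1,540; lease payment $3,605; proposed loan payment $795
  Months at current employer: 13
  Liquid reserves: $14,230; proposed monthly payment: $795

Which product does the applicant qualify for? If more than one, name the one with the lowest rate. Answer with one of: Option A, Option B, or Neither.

Option B

Total debts = (185 + 1,540 + 3,605 + 795) = 6,125; DTI = 6,125/13,100 = 46.8%.
Reserves = 14,230/795 = 17.9 months.
Option A: score 671 ≥ 620; DTI 46.8% > 43%; employment 13 ≥ 6 mo → does not qualify.
Option B: score 671 ≥ 600; DTI 46.8% ≤ 50%; reserves 17.9 ≥ 9 mo → qualifies.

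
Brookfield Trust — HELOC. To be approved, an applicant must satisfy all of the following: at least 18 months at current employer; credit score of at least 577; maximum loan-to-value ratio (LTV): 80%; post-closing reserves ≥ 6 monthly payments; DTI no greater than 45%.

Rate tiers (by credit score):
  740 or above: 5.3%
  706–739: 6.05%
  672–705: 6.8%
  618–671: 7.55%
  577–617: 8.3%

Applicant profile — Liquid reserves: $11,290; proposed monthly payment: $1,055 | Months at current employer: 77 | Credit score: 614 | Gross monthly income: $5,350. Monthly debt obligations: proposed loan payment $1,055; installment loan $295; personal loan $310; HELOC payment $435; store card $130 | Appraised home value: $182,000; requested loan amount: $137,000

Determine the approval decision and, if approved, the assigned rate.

Approved at 8.3%

Credit score 614 ≥ 577 (meets minimum)
Reserves = 11,290/1,055 = 10.7 months ≥ 6
Employment 77 ≥ 18 months
LTV: 137,000 ÷ 182,000 = 75.3%, within 80% cap
Total monthly debts = (1,055 + 295 + 310 + 435 + 130) = 2,225. DTI = 2,225/5,350 = 41.6% ≤ 45%
All requirements met. Score 614 falls in the 577–617 tier → 8.3%.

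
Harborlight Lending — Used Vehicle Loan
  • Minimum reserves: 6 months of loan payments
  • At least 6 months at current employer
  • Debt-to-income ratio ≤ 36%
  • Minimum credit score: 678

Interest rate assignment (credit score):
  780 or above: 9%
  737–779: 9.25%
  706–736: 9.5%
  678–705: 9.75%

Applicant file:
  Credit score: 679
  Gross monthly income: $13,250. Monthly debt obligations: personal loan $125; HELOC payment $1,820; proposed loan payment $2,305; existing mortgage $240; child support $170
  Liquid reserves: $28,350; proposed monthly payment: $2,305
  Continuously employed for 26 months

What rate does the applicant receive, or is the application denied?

Approved at 9.75%

Credit score 679 ≥ 678 (meets minimum)
Total monthly debts = (125 + 1,820 + 2,305 + 240 + 170) = 4,660. DTI: 4,660 ÷ 13,250 = 35.2%, within the 36% cap
Employment 26 ≥ 6 months
Reserves: 28,350 ÷ 2,305 = 12.3 months (meets 6-month minimum)
All requirements met. Score 679 falls in the 678–705 tier → 9.75%.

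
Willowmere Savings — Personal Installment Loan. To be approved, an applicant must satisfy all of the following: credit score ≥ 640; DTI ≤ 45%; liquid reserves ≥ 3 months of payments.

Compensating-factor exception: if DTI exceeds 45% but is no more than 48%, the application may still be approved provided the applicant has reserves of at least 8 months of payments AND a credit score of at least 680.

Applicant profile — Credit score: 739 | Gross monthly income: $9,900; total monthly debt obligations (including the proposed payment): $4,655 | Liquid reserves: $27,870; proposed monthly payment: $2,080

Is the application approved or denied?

Approved

Credit score 739 ≥ 640 (meets base)
DTI = 4,655/9,900 = 47% > 45% — standard DTI limit exceeded.
Reserves = 27,870/2,080 = 13.4 months ≥ 3
47% falls in the override range (45%–48%), so the compensating-factor test applies.
Override check — reserves: 13.4 mo (ok); score: 739 (ok).
Both override conditions satisfied; DTI exception granted.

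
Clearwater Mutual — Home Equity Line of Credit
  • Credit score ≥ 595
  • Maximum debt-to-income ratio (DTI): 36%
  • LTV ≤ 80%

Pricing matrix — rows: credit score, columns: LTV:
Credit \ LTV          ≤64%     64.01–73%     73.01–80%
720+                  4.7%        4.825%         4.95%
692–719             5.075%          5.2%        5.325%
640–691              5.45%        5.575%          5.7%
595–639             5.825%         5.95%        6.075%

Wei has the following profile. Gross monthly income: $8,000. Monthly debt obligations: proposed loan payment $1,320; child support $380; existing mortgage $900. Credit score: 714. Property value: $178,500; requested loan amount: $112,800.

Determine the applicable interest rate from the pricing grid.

Credit score 714 ≥ 595; Total monthly debts = (1,320 + 380 + 900) = 2,600. DTI: 2,600 ÷ 8,000 = 32.5%, within the 36% cap
LTV: 112,800 ÷ 178,500 = 63.2%, within 80% cap
Score 714 is in the 692–719 band; LTV 63.2% is in the ≤64% band → 5.075%.

5.075%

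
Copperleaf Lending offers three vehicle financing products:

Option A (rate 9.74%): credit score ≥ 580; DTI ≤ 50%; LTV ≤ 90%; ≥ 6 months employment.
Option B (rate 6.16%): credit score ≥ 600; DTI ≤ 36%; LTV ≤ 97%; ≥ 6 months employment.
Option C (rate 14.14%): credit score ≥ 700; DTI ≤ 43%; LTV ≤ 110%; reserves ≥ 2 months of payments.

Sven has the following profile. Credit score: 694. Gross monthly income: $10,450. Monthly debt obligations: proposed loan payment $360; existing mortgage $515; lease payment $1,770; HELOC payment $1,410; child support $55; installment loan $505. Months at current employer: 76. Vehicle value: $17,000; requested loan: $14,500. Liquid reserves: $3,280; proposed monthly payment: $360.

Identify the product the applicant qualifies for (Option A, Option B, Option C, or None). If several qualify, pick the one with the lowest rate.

Total debts = (360 + 515 + 1,770 + 1,410 + 55 + 505) = 4,615; DTI = 4,615/10,450 = 44.2%.
LTV = 14,500/17,000 = 85.3%.
Reserves = 3,280/360 = 9.1 months.
Option A: score 694 ≥ 580; DTI 44.2% ≤ 50%; LTV 85.3% ≤ 90%; employment 76 ≥ 6 mo → qualifies.
Option B: score 694 ≥ 600; DTI 44.2% > 36%; LTV 85.3% ≤ 97%; employment 76 ≥ 6 mo → does not qualify.
Option C: score 694 < 700; DTI 44.2% > 43%; LTV 85.3% ≤ 110%; reserves 9.1 ≥ 2 mo → does not qualify.

Option A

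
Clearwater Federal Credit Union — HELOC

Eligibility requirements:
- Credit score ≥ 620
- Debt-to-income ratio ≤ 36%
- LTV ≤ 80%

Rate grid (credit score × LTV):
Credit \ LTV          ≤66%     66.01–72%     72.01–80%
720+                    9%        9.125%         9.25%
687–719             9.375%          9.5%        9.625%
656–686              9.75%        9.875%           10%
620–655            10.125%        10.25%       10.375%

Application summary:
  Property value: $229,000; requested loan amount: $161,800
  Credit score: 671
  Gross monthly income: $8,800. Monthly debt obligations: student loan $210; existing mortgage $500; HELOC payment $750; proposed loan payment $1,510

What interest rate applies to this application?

Credit score 671 ≥ 620; Total monthly debts = (210 + 500 + 750 + 1,510) = 2,970. Debt-to-income = 2,970/8,800 = 33.8% — meets 36% limit
LTV = 161,800/229,000 = 70.7% ≤ 80%
Score 671 is in the 656–686 band; LTV 70.7% is in the 66.01–72% band → 9.875%.

9.875%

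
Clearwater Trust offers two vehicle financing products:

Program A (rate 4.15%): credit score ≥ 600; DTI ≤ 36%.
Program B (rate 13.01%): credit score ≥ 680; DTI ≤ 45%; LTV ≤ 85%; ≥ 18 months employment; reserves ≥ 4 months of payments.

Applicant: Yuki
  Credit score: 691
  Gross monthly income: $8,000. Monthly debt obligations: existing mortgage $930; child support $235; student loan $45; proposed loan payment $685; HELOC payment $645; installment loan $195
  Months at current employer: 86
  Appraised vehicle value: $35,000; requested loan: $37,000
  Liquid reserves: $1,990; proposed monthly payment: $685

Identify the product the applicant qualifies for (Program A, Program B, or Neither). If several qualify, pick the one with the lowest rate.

Program A

Total debts = (930 + 235 + 45 + 685 + 645 + 195) = 2,735; DTI = 2,735/8,000 = 34.2%.
LTV = 37,000/35,000 = 105.7%.
Reserves = 1,990/685 = 2.9 months.
Program A: score 691 ≥ 600; DTI 34.2% ≤ 36% → qualifies.
Program B: score 691 ≥ 680; DTI 34.2% ≤ 45%; LTV 105.7% > 85%; employment 86 ≥ 18 mo; reserves 2.9 < 4 mo → does not qualify.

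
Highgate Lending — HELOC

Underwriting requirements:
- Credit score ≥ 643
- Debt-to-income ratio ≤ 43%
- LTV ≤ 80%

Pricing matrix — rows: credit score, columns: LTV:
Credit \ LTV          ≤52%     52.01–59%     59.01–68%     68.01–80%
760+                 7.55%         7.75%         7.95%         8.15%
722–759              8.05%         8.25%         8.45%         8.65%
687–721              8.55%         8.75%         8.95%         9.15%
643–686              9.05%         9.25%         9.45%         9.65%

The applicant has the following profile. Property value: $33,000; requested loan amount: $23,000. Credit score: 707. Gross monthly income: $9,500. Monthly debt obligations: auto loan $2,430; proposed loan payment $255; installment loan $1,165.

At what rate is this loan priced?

Credit score 707 ≥ 643; Total monthly debts = (2,430 + 255 + 1,165) = 3,850. DTI = 3,850/9,500 = 40.5% ≤ 43%
LTV: 23,000 ÷ 33,000 = 69.7%, within 80% cap
Row: 707 falls in 687–721. Column: 69.7% falls in 68.01–80%. Rate = 9.15%.

9.15%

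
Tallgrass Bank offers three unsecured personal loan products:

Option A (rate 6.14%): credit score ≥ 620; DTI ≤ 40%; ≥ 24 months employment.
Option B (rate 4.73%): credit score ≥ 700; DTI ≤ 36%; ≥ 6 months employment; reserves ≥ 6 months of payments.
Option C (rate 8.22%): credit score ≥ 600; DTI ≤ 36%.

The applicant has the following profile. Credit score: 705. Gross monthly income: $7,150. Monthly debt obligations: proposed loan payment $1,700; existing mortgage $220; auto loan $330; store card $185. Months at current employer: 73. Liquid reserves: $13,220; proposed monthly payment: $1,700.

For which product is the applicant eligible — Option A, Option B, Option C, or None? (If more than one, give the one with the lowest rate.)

Total debts = (1,700 + 220 + 330 + 185) = 2,435; DTI = 2,435/7,150 = 34.1%.
Reserves = 13,220/1,700 = 7.8 months.
Option A: score 705 ≥ 620; DTI 34.1% ≤ 40%; employment 73 ≥ 24 mo → qualifies.
Option B: score 705 ≥ 700; DTI 34.1% ≤ 36%; employment 73 ≥ 6 mo; reserves 7.8 ≥ 6 mo → qualifies.
Option C: score 705 ≥ 600; DTI 34.1% ≤ 36% → qualifies.
Qualifying: Option A, Option B, Option C. Lowest rate is 4.73% → Option B.

Option B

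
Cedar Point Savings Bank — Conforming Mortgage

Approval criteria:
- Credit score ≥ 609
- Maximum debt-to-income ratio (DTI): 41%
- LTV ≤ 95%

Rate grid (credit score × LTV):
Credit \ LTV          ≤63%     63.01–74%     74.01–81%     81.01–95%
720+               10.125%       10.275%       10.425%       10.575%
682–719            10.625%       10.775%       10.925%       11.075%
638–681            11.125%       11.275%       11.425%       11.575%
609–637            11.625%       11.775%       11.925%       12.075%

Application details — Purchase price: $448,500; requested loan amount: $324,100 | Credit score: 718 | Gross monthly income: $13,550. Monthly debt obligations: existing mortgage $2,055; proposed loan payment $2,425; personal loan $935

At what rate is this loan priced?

10.775%

Credit score 718 ≥ 609; Total monthly debts = (2,055 + 2,425 + 935) = 5,415. DTI: 5,415 ÷ 13,550 = 40%, within the 41% cap
LTV: 324,100 ÷ 448,500 = 72.3%, within 95% cap
Score 718 is in the 682–719 band; LTV 72.3% is in the 63.01–74% band → 10.775%.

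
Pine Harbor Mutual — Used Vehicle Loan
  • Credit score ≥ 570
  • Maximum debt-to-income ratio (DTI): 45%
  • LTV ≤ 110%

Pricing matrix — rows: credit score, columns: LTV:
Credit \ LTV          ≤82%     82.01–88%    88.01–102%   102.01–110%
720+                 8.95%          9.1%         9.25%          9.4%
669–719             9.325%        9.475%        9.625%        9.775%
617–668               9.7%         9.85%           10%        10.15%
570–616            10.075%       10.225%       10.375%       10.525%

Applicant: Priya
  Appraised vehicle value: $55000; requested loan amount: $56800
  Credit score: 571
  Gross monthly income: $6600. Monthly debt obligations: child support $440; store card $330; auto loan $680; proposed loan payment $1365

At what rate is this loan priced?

Credit score 571 ≥ 570; Total monthly debts = (440 + 330 + 680 + 1,365) = 2,815. Debt-to-income = 2,815/6,600 = 42.7% — meets 45% limit
LTV: 56,800 ÷ 55,000 = 103.3%, within 110% cap
Row: 571 falls in 570–616. Column: 103.3% falls in 102.01–110%. Rate = 10.525%.

10.525%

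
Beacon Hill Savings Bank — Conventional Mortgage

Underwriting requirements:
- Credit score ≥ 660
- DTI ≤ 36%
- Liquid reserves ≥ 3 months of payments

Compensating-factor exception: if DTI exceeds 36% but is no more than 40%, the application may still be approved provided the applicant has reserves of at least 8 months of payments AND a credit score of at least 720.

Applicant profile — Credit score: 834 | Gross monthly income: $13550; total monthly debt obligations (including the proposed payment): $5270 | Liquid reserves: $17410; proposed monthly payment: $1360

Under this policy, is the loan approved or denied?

Approved

Credit score 834 ≥ 660 (meets base)
DTI: 5,270 ÷ 13,550 = 38.9%, over the 36% base limit.
Reserves = 17,410/1,360 = 12.8 months ≥ 3
DTI 38.9% is within the 36%–40% exception band; checking compensating factors.
Override check — reserves: 12.8 mo (ok); score: 834 (ok).
Both compensating conditions met → exception applies.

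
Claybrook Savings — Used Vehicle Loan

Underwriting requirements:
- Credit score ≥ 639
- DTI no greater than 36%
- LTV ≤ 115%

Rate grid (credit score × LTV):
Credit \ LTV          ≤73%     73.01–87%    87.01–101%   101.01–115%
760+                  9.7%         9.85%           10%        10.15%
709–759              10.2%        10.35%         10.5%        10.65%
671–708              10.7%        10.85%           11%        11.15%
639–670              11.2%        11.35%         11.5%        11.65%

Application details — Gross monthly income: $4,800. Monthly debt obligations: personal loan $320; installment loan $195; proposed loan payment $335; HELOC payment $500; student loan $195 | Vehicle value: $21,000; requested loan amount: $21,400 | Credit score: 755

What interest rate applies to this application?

Credit score 755 ≥ 639; Total monthly debts = (320 + 195 + 335 + 500 + 195) = 1,545. Debt-to-income = 1,545/4,800 = 32.2% — meets 36% limit
LTV = 21,400/21,000 = 101.9% ≤ 115%
Row: 755 falls in 709–759. Column: 101.9% falls in 101.01–115%. Rate = 10.65%.

10.65%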